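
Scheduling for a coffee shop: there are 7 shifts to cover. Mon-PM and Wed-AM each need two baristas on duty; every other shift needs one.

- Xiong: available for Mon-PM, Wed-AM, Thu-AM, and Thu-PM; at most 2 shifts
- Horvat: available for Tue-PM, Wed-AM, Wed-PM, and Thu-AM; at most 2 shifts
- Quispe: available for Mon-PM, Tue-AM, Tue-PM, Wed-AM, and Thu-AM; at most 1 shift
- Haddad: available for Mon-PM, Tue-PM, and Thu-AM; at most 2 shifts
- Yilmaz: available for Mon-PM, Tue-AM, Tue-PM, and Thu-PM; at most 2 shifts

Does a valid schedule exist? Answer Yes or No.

Yes

Wed-PM can only be covered by Horvat, so that assignment is forced.
One valid schedule: Mon-PM→Haddad+Yilmaz, Tue-AM→Quispe, Tue-PM→Yilmaz, Wed-AM→Xiong+Horvat, Wed-PM→Horvat, Thu-AM→Haddad, Thu-PM→Xiong.
Loads: Xiong 2/2, Horvat 2/2, Quispe 1/1, Haddad 2/2, Yilmaz 2/2 — all within limits.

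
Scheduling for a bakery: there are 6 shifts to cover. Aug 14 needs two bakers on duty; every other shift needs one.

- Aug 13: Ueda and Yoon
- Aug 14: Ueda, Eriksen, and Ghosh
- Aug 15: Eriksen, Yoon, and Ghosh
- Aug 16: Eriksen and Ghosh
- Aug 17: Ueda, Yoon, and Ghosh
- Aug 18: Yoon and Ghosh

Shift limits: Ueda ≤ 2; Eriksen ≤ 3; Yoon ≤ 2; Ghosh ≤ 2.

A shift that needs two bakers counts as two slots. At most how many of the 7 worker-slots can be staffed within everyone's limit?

Total capacity across all bakers is 2+3+2+2 = 9, and 7 slots are needed, so at most 7 can be filled.
An assignment achieving 7: Aug 13→Ueda, Aug 14→Ueda+Eriksen, Aug 15→Eriksen, Aug 16→Eriksen, Aug 17→Yoon, Aug 18→Yoon.
Loads: Ueda 2/2, Eriksen 3/3, Yoon 2/2, Ghosh 0/2.

7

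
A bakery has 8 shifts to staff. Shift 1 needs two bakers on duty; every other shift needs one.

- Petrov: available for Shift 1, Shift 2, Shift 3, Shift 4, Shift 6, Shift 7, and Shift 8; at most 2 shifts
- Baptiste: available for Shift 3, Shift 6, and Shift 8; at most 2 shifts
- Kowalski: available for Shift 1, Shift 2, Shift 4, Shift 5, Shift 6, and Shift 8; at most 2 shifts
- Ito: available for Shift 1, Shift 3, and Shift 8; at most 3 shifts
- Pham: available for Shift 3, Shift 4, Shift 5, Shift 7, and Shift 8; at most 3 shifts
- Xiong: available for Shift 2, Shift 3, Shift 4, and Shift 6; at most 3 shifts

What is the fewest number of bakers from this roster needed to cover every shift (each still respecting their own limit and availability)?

9 slots to fill and no one can take more than 3, so at least ⌈9/3⌉ = 3 bakers are needed.
No set of 3 bakers can cover every shift (each such set leaves at least one shift with no one available or exceeds a cap).
Petrov, Baptiste, Kowalski, and Pham alone can cover everything: Shift 1→Petrov+Kowalski, Shift 2→Petrov, Shift 3→Baptiste, Shift 4→Pham, Shift 5→Kowalski, Shift 6→Baptiste, Shift 7→Pham, Shift 8→Pham.

4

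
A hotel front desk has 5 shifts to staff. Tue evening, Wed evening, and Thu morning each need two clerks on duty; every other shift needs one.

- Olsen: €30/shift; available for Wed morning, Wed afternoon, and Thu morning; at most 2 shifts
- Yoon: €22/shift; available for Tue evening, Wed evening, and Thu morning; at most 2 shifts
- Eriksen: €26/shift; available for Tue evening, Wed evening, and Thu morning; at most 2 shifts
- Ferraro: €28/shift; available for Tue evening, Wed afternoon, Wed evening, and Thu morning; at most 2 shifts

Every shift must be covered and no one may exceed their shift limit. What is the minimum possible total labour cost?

Wed morning can only be covered by Olsen, so that assignment is forced.
Picking the cheapest available clerk for each shift independently would cost €202, but that ignores the shift limits.
An optimal schedule: Tue evening→Yoon+Eriksen, Wed morning→Olsen, Wed afternoon→Olsen, Wed evening→Yoon+Ferraro, Thu morning→Eriksen+Ferraro.
Total: 22 + 26 + 30 + 30 + 22 + 28 + 26 + 28 = €212.

€212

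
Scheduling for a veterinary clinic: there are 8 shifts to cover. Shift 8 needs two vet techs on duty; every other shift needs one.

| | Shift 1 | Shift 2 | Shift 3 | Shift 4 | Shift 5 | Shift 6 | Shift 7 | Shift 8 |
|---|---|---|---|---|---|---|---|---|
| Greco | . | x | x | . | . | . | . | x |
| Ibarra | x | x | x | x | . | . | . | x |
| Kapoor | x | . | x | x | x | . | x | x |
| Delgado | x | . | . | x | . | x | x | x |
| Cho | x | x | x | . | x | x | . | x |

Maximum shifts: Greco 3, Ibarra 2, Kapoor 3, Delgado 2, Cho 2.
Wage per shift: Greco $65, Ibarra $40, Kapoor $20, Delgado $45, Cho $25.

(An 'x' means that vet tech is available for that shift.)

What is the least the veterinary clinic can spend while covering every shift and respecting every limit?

Picking the cheapest available vet tech for each shift independently would cost $195, but that ignores the shift limits.
An optimal schedule: Shift 1→Delgado, Shift 2→Cho, Shift 3→Ibarra, Shift 4→Kapoor, Shift 5→Kapoor, Shift 6→Cho, Shift 7→Kapoor, Shift 8→Ibarra+Delgado.
Total: 45 + 25 + 40 + 20 + 20 + 25 + 20 + 40 + 45 = $280.

$280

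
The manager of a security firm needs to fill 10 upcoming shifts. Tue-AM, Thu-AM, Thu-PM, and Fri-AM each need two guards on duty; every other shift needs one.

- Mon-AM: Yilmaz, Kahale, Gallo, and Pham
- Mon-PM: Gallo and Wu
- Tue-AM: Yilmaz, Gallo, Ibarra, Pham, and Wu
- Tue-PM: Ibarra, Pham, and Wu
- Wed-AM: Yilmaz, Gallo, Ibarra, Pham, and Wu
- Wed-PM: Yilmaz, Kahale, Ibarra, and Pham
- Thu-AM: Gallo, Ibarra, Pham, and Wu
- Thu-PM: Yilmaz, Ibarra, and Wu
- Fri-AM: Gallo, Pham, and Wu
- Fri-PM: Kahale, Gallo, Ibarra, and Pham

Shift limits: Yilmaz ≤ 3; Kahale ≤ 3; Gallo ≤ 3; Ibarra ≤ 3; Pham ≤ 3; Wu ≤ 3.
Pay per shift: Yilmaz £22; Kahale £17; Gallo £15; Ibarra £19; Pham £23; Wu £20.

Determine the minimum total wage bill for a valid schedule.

£257

Picking the cheapest available guard for each shift independently would cost £238, but that ignores the shift limits.
An optimal schedule: Mon-AM→Kahale, Mon-PM→Gallo, Tue-AM→Wu+Yilmaz, Tue-PM→Ibarra, Wed-AM→Yilmaz, Wed-PM→Kahale, Thu-AM→Gallo+Ibarra, Thu-PM→Ibarra+Wu, Fri-AM→Gallo+Wu, Fri-PM→Kahale.
Total: 17 + 15 + 20 + 22 + 19 + 22 + 17 + 15 + 19 + 19 + 20 + 15 + 20 + 17 = £257.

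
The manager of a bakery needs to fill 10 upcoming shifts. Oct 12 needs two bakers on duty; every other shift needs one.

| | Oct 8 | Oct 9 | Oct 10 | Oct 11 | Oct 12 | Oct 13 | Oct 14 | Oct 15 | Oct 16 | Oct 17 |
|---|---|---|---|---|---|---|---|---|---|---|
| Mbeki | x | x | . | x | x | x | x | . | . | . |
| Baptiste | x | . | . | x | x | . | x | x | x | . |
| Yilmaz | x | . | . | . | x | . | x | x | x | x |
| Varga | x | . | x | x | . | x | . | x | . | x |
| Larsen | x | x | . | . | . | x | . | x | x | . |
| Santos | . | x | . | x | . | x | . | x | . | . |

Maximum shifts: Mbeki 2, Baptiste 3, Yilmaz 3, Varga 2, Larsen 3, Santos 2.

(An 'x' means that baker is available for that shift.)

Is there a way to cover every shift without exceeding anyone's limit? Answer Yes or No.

Yes

Oct 10 can only be covered by Varga, so that assignment is forced.
One valid schedule: Oct 8→Yilmaz, Oct 9→Mbeki, Oct 10→Varga, Oct 11→Varga, Oct 12→Mbeki+Baptiste, Oct 13→Larsen, Oct 14→Baptiste, Oct 15→Yilmaz, Oct 16→Baptiste, Oct 17→Yilmaz.
Loads: Mbeki 2/2, Baptiste 3/3, Yilmaz 3/3, Varga 2/2, Larsen 1/3, Santos 0/2 — all within limits.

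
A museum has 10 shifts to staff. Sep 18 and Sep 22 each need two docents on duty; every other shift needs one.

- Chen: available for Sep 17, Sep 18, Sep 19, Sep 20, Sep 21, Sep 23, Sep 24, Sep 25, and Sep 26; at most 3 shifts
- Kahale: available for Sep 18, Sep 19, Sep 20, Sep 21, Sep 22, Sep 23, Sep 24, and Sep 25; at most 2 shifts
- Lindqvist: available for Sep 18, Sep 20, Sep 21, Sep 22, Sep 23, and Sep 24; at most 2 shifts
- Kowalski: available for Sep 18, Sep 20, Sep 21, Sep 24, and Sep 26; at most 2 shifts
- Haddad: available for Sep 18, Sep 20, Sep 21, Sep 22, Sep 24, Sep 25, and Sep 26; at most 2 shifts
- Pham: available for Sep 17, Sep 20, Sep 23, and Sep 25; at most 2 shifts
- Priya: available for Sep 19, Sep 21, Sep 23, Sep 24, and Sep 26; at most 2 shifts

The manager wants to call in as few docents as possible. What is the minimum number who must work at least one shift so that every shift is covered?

12 slots to fill and no one can take more than 3, so at least ⌈12/3⌉ = 4 docents are needed.
Any 5 docents together have capacity at most 3+2+2+2+2 = 11 < 12 slots, so 5 can never suffice.
Chen, Kahale, Lindqvist, Kowalski, Haddad, and Pham alone can cover everything: Sep 17→Chen, Sep 18→Kowalski+Haddad, Sep 19→Chen, Sep 20→Pham, Sep 21→Lindqvist, Sep 22→Kahale+Lindqvist, Sep 23→Kahale, Sep 24→Kowalski, Sep 25→Haddad, Sep 26→Chen.

6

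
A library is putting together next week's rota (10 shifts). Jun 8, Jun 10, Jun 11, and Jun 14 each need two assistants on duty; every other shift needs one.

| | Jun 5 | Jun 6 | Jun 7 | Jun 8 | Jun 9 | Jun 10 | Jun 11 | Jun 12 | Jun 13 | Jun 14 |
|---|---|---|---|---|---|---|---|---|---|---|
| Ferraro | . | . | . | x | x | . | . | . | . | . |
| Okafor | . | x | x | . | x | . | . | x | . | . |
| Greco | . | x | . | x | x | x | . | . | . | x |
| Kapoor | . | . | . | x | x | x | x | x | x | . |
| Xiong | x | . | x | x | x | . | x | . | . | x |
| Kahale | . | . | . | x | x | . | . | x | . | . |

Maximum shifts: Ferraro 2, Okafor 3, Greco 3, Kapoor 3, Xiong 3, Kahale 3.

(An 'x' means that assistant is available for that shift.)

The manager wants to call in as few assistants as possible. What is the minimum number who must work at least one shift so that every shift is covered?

5

14 slots to fill and no one can take more than 3, so at least ⌈14/3⌉ = 5 assistants are needed.
Ferraro, Okafor, Greco, Kapoor, and Xiong alone can cover everything: Jun 5→Xiong, Jun 6→Okafor, Jun 7→Okafor, Jun 8→Ferraro+Greco, Jun 9→Ferraro, Jun 10→Greco+Kapoor, Jun 11→Kapoor+Xiong, Jun 12→Okafor, Jun 13→Kapoor, Jun 14→Greco+Xiong.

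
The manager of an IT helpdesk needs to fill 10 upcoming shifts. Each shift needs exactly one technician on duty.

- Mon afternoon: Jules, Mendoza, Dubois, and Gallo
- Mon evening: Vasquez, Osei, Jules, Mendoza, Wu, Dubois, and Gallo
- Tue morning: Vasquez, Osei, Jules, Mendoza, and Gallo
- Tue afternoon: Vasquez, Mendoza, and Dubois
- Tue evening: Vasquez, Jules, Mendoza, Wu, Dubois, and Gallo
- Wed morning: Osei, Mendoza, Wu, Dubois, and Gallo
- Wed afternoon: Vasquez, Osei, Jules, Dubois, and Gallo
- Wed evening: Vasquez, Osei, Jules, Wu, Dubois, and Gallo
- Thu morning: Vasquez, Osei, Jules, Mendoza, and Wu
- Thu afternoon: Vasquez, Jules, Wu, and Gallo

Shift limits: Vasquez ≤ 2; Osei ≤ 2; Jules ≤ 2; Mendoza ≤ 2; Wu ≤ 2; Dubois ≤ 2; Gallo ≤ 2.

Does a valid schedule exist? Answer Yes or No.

One valid schedule: Mon afternoon→Jules, Mon evening→Wu, Tue morning→Osei, Tue afternoon→Vasquez, Tue evening→Mendoza, Wed morning→Osei, Wed afternoon→Jules, Wed evening→Wu, Thu morning→Mendoza, Thu afternoon→Vasquez.
Loads: Vasquez 2/2, Osei 2/2, Jules 2/2, Mendoza 2/2, Wu 2/2, Dubois 0/2, Gallo 0/2 — all within limits.

Yes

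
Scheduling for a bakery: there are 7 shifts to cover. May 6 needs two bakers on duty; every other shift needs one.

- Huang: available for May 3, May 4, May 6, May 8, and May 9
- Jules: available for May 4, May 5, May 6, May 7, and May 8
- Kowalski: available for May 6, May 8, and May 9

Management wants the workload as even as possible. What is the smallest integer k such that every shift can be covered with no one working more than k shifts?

3

With 3 bakers and 8 worker-slots to fill, someone must work at least ⌈8/3⌉ = 3 shifts, so k ≥ 3.
k = 3 works: May 3→Huang, May 4→Huang, May 5→Jules, May 6→Jules+Kowalski, May 7→Jules, May 8→Kowalski, May 9→Huang.
Loads: Huang 3, Jules 3, Kowalski 2 — all ≤ 3.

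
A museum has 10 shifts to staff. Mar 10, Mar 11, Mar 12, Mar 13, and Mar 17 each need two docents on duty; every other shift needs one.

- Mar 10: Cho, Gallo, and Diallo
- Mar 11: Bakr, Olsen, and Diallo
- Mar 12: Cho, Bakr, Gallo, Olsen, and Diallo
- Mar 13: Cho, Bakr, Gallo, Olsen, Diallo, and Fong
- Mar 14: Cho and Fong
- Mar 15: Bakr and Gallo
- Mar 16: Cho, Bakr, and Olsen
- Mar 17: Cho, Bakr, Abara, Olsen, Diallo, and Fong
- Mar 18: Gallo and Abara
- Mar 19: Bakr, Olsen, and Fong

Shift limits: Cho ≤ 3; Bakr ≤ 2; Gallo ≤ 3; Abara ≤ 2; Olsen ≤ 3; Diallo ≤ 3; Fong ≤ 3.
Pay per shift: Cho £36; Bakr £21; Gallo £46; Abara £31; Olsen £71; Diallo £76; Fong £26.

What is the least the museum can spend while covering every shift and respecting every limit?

£570

Picking the cheapest available docent for each shift independently would cost £445, but that ignores the shift limits.
An optimal schedule: Mar 10→Cho+Gallo, Mar 11→Bakr+Olsen, Mar 12→Cho+Gallo, Mar 13→Fong+Gallo, Mar 14→Fong, Mar 15→Bakr, Mar 16→Cho, Mar 17→Abara+Olsen, Mar 18→Abara, Mar 19→Fong.
Total: 36 + 46 + 21 + 71 + 36 + 46 + 26 + 46 + 26 + 21 + 36 + 31 + 71 + 31 + 26 = £570.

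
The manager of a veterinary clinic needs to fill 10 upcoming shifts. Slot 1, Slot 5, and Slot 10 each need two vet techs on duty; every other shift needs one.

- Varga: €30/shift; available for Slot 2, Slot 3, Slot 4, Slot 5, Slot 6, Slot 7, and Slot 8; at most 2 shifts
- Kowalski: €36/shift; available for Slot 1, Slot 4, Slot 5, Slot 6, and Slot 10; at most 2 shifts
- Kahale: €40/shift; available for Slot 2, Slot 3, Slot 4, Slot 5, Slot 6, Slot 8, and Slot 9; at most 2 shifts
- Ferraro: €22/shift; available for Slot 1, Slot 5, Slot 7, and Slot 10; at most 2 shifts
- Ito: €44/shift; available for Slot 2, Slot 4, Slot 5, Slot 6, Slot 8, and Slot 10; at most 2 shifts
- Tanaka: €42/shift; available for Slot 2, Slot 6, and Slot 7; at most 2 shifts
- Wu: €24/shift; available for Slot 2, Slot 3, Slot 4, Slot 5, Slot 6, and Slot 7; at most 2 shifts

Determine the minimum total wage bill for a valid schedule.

Slot 1 can only be covered by Kowalski and Ferraro, so that assignment is forced.
Slot 9 can only be covered by Kahale, so that assignment is forced.
Picking the cheapest available vet tech for each shift independently would cost €350, but that ignores the shift limits.
An optimal schedule: Slot 1→Ferraro+Kowalski, Slot 2→Tanaka, Slot 3→Wu, Slot 4→Varga, Slot 5→Kahale+Ito, Slot 6→Tanaka, Slot 7→Wu, Slot 8→Varga, Slot 9→Kahale, Slot 10→Ferraro+Kowalski.
Total: 22 + 36 + 42 + 24 + 30 + 40 + 44 + 42 + 24 + 30 + 40 + 22 + 36 = €432.

€432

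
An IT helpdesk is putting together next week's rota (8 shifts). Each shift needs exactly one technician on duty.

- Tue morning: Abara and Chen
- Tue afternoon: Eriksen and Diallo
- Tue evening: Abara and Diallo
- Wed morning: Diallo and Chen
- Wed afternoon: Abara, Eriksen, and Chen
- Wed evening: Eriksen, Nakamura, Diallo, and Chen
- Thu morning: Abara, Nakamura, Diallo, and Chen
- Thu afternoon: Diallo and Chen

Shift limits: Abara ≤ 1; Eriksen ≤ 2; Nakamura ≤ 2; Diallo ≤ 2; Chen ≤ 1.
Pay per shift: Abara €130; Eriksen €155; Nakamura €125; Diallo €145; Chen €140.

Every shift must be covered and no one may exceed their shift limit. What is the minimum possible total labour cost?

Picking the cheapest available technician for each shift independently would cost €1065, but that ignores the shift limits.
An optimal schedule: Tue morning→Abara, Tue afternoon→Eriksen, Tue evening→Diallo, Wed morning→Diallo, Wed afternoon→Eriksen, Wed evening→Nakamura, Thu morning→Nakamura, Thu afternoon→Chen.
Total: 130 + 155 + 145 + 145 + 155 + 125 + 125 + 140 = €1120.

€1120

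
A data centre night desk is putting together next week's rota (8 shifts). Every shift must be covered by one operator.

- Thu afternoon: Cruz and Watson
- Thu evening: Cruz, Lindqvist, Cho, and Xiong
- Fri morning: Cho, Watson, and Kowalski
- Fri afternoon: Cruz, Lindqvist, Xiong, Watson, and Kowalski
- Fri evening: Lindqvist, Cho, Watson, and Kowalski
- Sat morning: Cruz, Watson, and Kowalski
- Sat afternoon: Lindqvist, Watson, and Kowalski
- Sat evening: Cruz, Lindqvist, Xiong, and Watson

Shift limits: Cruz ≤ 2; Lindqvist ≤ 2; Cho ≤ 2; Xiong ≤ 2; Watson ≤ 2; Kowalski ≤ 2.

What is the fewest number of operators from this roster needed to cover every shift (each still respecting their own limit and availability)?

4

8 slots to fill and no one can take more than 2, so at least ⌈8/2⌉ = 4 operators are needed.
Cruz, Lindqvist, Cho, and Xiong alone can cover everything: Thu afternoon→Cruz, Thu evening→Cho, Fri morning→Cho, Fri afternoon→Xiong, Fri evening→Lindqvist, Sat morning→Cruz, Sat afternoon→Lindqvist, Sat evening→Xiong.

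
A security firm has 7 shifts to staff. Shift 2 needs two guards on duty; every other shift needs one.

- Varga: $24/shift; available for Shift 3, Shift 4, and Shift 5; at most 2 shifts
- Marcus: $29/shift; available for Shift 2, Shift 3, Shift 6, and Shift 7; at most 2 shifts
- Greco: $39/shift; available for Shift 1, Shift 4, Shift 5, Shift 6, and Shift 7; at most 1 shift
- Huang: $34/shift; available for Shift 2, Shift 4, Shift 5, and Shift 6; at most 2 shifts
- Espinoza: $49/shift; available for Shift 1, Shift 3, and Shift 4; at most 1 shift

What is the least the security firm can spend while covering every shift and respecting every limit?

Shift 2 can only be covered by Marcus and Huang, so that assignment is forced.
Picking the cheapest available guard for each shift independently would cost $232, but that ignores the shift limits.
An optimal schedule: Shift 1→Greco, Shift 2→Marcus+Huang, Shift 3→Varga, Shift 4→Espinoza, Shift 5→Varga, Shift 6→Huang, Shift 7→Marcus.
Total: 39 + 29 + 34 + 24 + 49 + 24 + 34 + 29 = $262.

$262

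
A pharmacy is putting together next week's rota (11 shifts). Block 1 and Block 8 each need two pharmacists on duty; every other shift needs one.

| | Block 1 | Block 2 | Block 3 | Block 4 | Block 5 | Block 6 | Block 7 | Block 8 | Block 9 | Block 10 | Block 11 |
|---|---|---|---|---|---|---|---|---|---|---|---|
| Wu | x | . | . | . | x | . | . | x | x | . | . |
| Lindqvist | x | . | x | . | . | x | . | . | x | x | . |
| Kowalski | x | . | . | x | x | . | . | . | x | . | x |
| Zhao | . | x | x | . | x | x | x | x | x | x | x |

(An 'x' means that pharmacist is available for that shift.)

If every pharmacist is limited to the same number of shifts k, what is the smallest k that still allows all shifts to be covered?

4

With 4 pharmacists and 13 worker-slots to fill, someone must work at least ⌈13/4⌉ = 4 shifts, so k ≥ 4.
k = 4 works: Block 1→Wu+Lindqvist, Block 2→Zhao, Block 3→Lindqvist, Block 4→Kowalski, Block 5→Wu, Block 6→Lindqvist, Block 7→Zhao, Block 8→Wu+Zhao, Block 9→Wu, Block 10→Lindqvist, Block 11→Kowalski.
Loads: Wu 4, Lindqvist 4, Kowalski 2, Zhao 3 — all ≤ 4.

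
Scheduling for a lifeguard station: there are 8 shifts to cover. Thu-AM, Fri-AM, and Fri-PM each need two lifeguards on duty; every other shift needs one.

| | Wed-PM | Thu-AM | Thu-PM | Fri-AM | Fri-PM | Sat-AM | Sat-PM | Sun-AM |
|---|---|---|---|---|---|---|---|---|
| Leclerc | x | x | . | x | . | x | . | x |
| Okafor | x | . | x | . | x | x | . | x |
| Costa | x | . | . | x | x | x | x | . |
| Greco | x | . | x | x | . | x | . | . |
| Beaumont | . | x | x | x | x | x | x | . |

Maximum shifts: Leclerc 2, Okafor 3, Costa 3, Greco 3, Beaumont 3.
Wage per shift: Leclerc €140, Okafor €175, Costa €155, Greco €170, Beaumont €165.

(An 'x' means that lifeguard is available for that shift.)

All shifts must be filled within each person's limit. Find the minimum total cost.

Thu-AM can only be covered by Leclerc and Beaumont, so that assignment is forced.
Picking the cheapest available lifeguard for each shift independently would cost €1660, but that ignores the shift limits.
An optimal schedule: Wed-PM→Greco, Thu-AM→Leclerc+Beaumont, Thu-PM→Beaumont, Fri-AM→Costa+Greco, Fri-PM→Costa+Beaumont, Sat-AM→Greco, Sat-PM→Costa, Sun-AM→Leclerc.
Total: 170 + 140 + 165 + 165 + 155 + 170 + 155 + 165 + 170 + 155 + 140 = €1750.

€1750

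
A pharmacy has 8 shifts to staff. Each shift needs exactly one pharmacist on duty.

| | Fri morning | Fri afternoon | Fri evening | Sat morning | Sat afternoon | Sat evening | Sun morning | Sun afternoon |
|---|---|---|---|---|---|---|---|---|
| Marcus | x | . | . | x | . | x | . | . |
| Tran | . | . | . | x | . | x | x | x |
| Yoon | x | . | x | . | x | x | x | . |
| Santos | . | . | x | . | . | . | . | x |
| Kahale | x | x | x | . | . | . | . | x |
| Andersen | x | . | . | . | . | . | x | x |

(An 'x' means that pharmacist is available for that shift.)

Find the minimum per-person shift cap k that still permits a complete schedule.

With 6 pharmacists and 8 worker-slots to fill, someone must work at least ⌈8/6⌉ = 2 shifts, so k ≥ 2.
k = 2 works: Fri morning→Kahale, Fri afternoon→Kahale, Fri evening→Yoon, Sat morning→Marcus, Sat afternoon→Yoon, Sat evening→Marcus, Sun morning→Tran, Sun afternoon→Tran.
Loads: Marcus 2, Tran 2, Yoon 2, Santos 0, Kahale 2, Andersen 0 — all ≤ 2.

2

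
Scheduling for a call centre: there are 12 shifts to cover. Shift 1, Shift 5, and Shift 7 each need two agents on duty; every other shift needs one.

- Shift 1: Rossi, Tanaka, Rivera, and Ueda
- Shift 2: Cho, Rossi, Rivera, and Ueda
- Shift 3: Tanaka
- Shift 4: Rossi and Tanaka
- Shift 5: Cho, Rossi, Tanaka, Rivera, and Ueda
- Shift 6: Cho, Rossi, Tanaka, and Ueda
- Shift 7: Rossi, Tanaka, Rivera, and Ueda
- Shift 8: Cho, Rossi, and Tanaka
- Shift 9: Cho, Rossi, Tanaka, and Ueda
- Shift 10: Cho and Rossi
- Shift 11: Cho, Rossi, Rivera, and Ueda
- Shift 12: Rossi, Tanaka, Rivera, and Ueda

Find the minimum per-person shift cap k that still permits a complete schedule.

3

With 5 agents and 15 worker-slots to fill, someone must work at least ⌈15/5⌉ = 3 shifts, so k ≥ 3.
k = 3 works: Shift 1→Tanaka+Ueda, Shift 2→Cho, Shift 3→Tanaka, Shift 4→Rossi, Shift 5→Rivera+Ueda, Shift 6→Rossi, Shift 7→Rivera+Ueda, Shift 8→Cho, Shift 9→Rossi, Shift 10→Cho, Shift 11→Rivera, Shift 12→Tanaka.
Loads: Cho 3, Rossi 3, Tanaka 3, Rivera 3, Ueda 3 — all ≤ 3.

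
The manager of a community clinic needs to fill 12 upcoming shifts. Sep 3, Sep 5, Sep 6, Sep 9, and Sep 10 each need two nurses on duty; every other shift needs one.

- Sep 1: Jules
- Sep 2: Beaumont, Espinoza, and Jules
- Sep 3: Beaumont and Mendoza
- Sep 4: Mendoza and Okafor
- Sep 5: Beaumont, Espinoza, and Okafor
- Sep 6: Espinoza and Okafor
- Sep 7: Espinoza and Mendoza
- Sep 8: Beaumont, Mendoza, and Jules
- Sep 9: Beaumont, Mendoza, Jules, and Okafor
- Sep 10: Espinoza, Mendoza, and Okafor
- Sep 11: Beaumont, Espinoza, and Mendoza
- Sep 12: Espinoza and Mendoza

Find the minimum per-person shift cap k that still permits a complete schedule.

4

With 5 nurses and 17 worker-slots to fill, someone must work at least ⌈17/5⌉ = 4 shifts, so k ≥ 4.
k = 4 works: Sep 1→Jules, Sep 2→Beaumont, Sep 3→Beaumont+Mendoza, Sep 4→Mendoza, Sep 5→Beaumont+Espinoza, Sep 6→Espinoza+Okafor, Sep 7→Espinoza, Sep 8→Beaumont, Sep 9→Jules+Okafor, Sep 10→Mendoza+Okafor, Sep 11→Mendoza, Sep 12→Espinoza.
Loads: Beaumont 4, Espinoza 4, Mendoza 4, Jules 2, Okafor 3 — all ≤ 4.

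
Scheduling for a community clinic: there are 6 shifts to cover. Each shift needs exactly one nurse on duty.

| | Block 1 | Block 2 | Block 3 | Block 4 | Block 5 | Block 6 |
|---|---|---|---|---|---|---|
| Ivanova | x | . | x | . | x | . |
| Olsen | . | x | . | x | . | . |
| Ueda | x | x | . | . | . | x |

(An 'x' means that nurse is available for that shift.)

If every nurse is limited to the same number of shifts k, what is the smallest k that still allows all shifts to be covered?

2

With 3 nurses and 6 worker-slots to fill, someone must work at least ⌈6/3⌉ = 2 shifts, so k ≥ 2.
k = 2 works: Block 1→Ueda, Block 2→Olsen, Block 3→Ivanova, Block 4→Olsen, Block 5→Ivanova, Block 6→Ueda.
Loads: Ivanova 2, Olsen 2, Ueda 2 — all ≤ 2.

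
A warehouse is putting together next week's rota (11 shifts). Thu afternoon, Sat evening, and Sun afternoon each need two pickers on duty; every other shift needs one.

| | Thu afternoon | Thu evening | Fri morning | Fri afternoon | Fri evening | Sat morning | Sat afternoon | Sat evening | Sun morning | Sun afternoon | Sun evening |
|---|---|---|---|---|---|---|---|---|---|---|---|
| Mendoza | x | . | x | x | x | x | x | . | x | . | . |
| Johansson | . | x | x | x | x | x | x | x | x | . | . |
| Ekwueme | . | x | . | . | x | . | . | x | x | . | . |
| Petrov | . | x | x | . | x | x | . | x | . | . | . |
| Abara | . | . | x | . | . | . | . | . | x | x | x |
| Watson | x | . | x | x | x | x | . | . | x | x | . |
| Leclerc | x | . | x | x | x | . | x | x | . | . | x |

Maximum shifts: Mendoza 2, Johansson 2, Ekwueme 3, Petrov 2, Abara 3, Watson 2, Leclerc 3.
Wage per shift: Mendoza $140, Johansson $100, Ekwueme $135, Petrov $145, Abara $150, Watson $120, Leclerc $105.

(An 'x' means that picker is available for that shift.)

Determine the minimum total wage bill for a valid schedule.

$1735

Sun afternoon can only be covered by Abara and Watson, so that assignment is forced.
Picking the cheapest available picker for each shift independently would cost $1505, but that ignores the shift limits.
An optimal schedule: Thu afternoon→Leclerc+Watson, Thu evening→Johansson, Fri morning→Mendoza, Fri afternoon→Leclerc, Fri evening→Ekwueme, Sat morning→Mendoza, Sat afternoon→Johansson, Sat evening→Ekwueme+Petrov, Sun morning→Ekwueme, Sun afternoon→Watson+Abara, Sun evening→Leclerc.
Total: 105 + 120 + 100 + 140 + 105 + 135 + 140 + 100 + 135 + 145 + 135 + 120 + 150 + 105 = $1735.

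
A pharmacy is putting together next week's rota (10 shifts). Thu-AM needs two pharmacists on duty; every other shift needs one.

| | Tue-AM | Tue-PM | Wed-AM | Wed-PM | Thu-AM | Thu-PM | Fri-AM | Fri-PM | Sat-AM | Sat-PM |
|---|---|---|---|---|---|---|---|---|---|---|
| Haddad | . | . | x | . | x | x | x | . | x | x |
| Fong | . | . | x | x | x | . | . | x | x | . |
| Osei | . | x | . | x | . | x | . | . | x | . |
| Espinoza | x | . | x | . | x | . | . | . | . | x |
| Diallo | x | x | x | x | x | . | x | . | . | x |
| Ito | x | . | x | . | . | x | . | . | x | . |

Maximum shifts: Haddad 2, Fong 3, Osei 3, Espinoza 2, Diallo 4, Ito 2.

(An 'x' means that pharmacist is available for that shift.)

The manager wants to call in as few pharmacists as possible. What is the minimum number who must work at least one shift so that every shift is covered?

4

11 slots to fill and no one can take more than 4, so at least ⌈11/4⌉ = 3 pharmacists are needed.
Any 3 pharmacists together have capacity at most 4+3+3 = 10 < 11 slots, so 3 can never suffice.
Haddad, Fong, Osei, and Diallo alone can cover everything: Tue-AM→Diallo, Tue-PM→Osei, Wed-AM→Fong, Wed-PM→Osei, Thu-AM→Fong+Diallo, Thu-PM→Haddad, Fri-AM→Haddad, Fri-PM→Fong, Sat-AM→Osei, Sat-PM→Diallo.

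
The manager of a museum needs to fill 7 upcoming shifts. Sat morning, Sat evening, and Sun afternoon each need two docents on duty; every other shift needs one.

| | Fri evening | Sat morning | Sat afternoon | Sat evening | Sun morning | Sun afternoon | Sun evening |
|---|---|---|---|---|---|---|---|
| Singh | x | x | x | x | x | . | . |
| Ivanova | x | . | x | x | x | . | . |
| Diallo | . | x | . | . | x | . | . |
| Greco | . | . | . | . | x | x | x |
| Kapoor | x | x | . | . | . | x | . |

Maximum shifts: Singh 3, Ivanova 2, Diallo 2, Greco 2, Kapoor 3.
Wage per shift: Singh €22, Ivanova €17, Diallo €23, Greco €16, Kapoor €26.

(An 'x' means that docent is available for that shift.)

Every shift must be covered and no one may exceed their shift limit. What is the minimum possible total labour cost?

Sat evening can only be covered by Singh and Ivanova, so that assignment is forced.
Sun afternoon can only be covered by Greco and Kapoor, so that assignment is forced.
Sun evening can only be covered by Greco, so that assignment is forced.
Picking the cheapest available docent for each shift independently would cost €192, but that ignores the shift limits.
An optimal schedule: Fri evening→Singh, Sat morning→Singh+Diallo, Sat afternoon→Ivanova, Sat evening→Ivanova+Singh, Sun morning→Diallo, Sun afternoon→Greco+Kapoor, Sun evening→Greco.
Total: 22 + 22 + 23 + 17 + 17 + 22 + 23 + 16 + 26 + 16 = €204.

€204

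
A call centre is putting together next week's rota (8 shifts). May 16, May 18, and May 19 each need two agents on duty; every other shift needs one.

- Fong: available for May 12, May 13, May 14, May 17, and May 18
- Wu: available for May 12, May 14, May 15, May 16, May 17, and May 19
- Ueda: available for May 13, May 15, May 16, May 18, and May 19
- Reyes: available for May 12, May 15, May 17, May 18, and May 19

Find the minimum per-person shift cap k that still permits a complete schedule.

3

With 4 agents and 11 worker-slots to fill, someone must work at least ⌈11/4⌉ = 3 shifts, so k ≥ 3.
k = 3 works: May 12→Fong, May 13→Fong, May 14→Fong, May 15→Wu, May 16→Wu+Ueda, May 17→Wu, May 18→Ueda+Reyes, May 19→Ueda+Reyes.
Loads: Fong 3, Wu 3, Ueda 3, Reyes 2 — all ≤ 3.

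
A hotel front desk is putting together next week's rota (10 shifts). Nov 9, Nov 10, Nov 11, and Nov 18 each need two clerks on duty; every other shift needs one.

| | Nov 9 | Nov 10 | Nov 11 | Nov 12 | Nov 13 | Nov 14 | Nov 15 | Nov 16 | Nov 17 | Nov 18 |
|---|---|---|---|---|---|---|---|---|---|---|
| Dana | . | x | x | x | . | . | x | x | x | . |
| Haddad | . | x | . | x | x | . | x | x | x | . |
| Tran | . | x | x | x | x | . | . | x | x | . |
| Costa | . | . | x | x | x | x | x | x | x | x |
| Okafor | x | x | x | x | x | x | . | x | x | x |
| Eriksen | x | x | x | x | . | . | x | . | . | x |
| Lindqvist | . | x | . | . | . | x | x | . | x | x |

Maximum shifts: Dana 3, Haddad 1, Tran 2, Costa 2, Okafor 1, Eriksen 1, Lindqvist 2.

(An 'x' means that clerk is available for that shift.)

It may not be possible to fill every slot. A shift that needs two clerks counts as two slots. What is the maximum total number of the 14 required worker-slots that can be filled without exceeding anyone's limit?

Total capacity across all clerks is 3+1+2+2+1+1+2 = 12, and 14 slots are needed, so at most 12 can be filled.
An assignment achieving 12: Nov 9→Okafor+Eriksen, Nov 10→Tran+Lindqvist, Nov 11→Dana+Tran, Nov 13→Haddad, Nov 14→Costa, Nov 15→Dana, Nov 16→Dana, Nov 18→Costa+Lindqvist.
Loads: Dana 3/3, Haddad 1/1, Tran 2/2, Costa 2/2, Okafor 1/1, Eriksen 1/1, Lindqvist 2/2.

12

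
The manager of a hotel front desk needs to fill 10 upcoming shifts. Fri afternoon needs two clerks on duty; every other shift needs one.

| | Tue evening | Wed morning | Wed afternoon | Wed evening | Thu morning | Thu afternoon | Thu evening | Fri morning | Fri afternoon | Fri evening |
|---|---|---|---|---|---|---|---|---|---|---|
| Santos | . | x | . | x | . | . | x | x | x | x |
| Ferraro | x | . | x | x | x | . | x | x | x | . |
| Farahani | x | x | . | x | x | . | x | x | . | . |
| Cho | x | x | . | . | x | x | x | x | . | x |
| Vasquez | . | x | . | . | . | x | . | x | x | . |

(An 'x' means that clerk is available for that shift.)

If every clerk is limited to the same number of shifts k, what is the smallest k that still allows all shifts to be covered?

With 5 clerks and 11 worker-slots to fill, someone must work at least ⌈11/5⌉ = 3 shifts, so k ≥ 3.
k = 3 works: Tue evening→Ferraro, Wed morning→Farahani, Wed afternoon→Ferraro, Wed evening→Santos, Thu morning→Ferraro, Thu afternoon→Cho, Thu evening→Farahani, Fri morning→Farahani, Fri afternoon→Santos+Vasquez, Fri evening→Santos.
Loads: Santos 3, Ferraro 3, Farahani 3, Cho 1, Vasquez 1 — all ≤ 3.

3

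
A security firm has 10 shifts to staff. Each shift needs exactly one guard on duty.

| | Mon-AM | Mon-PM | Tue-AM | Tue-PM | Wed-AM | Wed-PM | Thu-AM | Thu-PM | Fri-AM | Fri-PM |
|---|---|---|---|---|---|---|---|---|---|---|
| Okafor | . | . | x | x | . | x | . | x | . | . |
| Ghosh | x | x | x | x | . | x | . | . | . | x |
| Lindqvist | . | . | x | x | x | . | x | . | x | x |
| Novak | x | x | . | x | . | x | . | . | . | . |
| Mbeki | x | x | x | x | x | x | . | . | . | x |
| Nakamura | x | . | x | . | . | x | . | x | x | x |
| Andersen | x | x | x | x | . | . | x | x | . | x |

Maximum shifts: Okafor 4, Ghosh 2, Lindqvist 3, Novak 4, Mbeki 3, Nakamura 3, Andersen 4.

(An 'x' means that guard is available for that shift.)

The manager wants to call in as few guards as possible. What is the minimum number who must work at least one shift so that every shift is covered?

10 slots to fill and no one can take more than 4, so at least ⌈10/4⌉ = 3 guards are needed.
Okafor, Lindqvist, and Mbeki alone can cover everything: Mon-AM→Mbeki, Mon-PM→Mbeki, Tue-AM→Okafor, Tue-PM→Okafor, Wed-AM→Lindqvist, Wed-PM→Okafor, Thu-AM→Lindqvist, Thu-PM→Okafor, Fri-AM→Lindqvist, Fri-PM→Mbeki.

3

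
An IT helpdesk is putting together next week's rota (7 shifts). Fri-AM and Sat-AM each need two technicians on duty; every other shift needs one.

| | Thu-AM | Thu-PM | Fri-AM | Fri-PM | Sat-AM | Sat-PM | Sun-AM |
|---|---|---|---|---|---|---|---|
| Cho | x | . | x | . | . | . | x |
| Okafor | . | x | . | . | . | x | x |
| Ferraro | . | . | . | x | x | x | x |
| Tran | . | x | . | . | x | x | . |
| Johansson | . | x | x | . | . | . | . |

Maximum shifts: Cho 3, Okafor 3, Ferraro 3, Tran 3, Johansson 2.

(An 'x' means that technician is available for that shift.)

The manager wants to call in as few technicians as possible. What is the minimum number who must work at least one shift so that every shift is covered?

4

9 slots to fill and no one can take more than 3, so at least ⌈9/3⌉ = 3 technicians are needed.
Shifts {Fri-AM, Sat-AM} need 4 slots, but among the technicians available for them (Cho, Ferraro, Tran, and Johansson) any 3 together supply at most 3. So 3 technicians are not enough.
Cho, Ferraro, Tran, and Johansson alone can cover everything: Thu-AM→Cho, Thu-PM→Tran, Fri-AM→Cho+Johansson, Fri-PM→Ferraro, Sat-AM→Ferraro+Tran, Sat-PM→Ferraro, Sun-AM→Cho.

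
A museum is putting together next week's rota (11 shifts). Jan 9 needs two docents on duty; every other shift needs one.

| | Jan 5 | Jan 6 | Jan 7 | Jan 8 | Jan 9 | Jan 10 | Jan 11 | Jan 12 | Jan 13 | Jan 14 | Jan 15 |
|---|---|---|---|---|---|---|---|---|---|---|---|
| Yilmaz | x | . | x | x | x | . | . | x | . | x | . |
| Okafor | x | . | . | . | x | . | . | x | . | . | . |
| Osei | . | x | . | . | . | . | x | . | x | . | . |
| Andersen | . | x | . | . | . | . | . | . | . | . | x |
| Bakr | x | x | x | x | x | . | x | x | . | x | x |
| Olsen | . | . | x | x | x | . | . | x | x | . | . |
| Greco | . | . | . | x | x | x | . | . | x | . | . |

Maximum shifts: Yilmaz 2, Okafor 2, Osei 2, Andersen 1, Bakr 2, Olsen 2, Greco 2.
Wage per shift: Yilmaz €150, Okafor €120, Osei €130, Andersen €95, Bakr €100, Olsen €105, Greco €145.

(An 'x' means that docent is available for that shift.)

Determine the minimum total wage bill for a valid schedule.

Jan 10 can only be covered by Greco, so that assignment is forced.
Picking the cheapest available docent for each shift independently would cost €1245, but that ignores the shift limits.
An optimal schedule: Jan 5→Okafor, Jan 6→Osei, Jan 7→Olsen, Jan 8→Olsen, Jan 9→Greco+Yilmaz, Jan 10→Greco, Jan 11→Bakr, Jan 12→Okafor, Jan 13→Osei, Jan 14→Bakr, Jan 15→Andersen.
Total: 120 + 130 + 105 + 105 + 145 + 150 + 145 + 100 + 120 + 130 + 100 + 95 = €1445.

€1445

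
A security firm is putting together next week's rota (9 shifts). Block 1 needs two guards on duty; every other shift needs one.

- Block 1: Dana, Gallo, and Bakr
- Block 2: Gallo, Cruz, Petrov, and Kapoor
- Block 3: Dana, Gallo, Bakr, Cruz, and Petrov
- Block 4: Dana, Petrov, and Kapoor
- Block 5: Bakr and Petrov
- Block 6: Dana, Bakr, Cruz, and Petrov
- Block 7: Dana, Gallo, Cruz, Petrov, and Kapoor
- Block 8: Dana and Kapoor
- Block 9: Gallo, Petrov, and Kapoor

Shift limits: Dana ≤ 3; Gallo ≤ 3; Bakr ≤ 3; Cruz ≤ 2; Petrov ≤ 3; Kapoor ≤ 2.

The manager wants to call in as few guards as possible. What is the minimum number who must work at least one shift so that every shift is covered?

4

10 slots to fill and no one can take more than 3, so at least ⌈10/3⌉ = 4 guards are needed.
Dana, Gallo, Bakr, and Cruz alone can cover everything: Block 1→Dana+Gallo, Block 2→Gallo, Block 3→Bakr, Block 4→Dana, Block 5→Bakr, Block 6→Bakr, Block 7→Cruz, Block 8→Dana, Block 9→Gallo.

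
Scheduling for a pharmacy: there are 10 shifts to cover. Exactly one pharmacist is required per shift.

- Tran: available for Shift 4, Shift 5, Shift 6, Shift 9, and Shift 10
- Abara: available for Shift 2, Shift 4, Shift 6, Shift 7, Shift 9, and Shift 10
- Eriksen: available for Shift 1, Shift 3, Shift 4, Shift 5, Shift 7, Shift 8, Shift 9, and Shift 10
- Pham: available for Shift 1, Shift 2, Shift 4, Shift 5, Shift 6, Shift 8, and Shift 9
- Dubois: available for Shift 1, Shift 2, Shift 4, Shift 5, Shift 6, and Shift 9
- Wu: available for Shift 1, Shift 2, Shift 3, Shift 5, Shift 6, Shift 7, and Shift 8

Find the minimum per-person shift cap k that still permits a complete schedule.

2

With 6 pharmacists and 10 worker-slots to fill, someone must work at least ⌈10/6⌉ = 2 shifts, so k ≥ 2.
k = 2 works: Shift 1→Pham, Shift 2→Abara, Shift 3→Eriksen, Shift 4→Tran, Shift 5→Pham, Shift 6→Dubois, Shift 7→Abara, Shift 8→Eriksen, Shift 9→Dubois, Shift 10→Tran.
Loads: Tran 2, Abara 2, Eriksen 2, Pham 2, Dubois 2, Wu 0 — all ≤ 2.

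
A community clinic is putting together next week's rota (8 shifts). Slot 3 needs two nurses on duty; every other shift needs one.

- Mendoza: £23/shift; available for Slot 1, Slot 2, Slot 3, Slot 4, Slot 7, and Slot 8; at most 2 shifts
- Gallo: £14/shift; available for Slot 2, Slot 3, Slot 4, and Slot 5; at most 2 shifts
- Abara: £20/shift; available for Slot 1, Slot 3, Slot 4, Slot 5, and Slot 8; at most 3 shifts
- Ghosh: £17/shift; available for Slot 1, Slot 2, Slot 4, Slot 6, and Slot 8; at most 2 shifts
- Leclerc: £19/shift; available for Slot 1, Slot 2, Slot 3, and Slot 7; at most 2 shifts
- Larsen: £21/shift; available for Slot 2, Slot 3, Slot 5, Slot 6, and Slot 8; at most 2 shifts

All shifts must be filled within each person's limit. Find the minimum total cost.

Picking the cheapest available nurse for each shift independently would cost £145, but that ignores the shift limits.
An optimal schedule: Slot 1→Ghosh, Slot 2→Gallo, Slot 3→Leclerc+Abara, Slot 4→Abara, Slot 5→Gallo, Slot 6→Ghosh, Slot 7→Leclerc, Slot 8→Abara.
Total: 17 + 14 + 19 + 20 + 20 + 14 + 17 + 19 + 20 = £160.

£160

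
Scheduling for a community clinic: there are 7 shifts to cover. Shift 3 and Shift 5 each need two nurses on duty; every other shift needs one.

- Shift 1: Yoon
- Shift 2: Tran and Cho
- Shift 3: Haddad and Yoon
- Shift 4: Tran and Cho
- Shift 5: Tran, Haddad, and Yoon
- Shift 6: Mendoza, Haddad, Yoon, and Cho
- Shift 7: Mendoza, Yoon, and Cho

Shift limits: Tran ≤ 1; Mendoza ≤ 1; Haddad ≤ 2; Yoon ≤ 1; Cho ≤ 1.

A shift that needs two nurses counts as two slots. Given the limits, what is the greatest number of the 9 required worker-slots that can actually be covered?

6

Total capacity across all nurses is 1+1+2+1+1 = 6, and 9 slots are needed, so at most 6 can be filled.
An assignment achieving 6: Shift 1→Yoon, Shift 2→Tran, Shift 3→Haddad, Shift 4→Cho, Shift 5→Haddad, Shift 7→Mendoza.
Loads: Tran 1/1, Mendoza 1/1, Haddad 2/2, Yoon 1/1, Cho 1/1.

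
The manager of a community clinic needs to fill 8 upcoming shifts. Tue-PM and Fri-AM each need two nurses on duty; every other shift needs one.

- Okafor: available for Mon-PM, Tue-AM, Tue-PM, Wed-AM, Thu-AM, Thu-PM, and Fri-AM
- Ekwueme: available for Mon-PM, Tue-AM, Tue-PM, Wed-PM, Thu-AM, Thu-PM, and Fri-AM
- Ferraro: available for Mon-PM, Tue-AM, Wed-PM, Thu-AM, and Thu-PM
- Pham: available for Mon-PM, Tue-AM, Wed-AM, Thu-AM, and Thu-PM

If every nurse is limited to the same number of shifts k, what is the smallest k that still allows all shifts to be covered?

3

With 4 nurses and 10 worker-slots to fill, someone must work at least ⌈10/4⌉ = 3 shifts, so k ≥ 3.
k = 3 works: Mon-PM→Ferraro, Tue-AM→Ferraro, Tue-PM→Okafor+Ekwueme, Wed-AM→Okafor, Wed-PM→Ekwueme, Thu-AM→Ferraro, Thu-PM→Pham, Fri-AM→Okafor+Ekwueme.
Loads: Okafor 3, Ekwueme 3, Ferraro 3, Pham 1 — all ≤ 3.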